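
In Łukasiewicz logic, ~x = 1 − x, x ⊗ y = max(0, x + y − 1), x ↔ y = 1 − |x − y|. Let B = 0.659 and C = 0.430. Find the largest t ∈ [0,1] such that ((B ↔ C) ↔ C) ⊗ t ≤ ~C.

0.911

B ↔ C = 1 − |0.659 − 0.430| = 1 − 0.229 = 0.771
(B ↔ C) ↔ C = 1 − |0.771 − 0.430| = 1 − 0.341 = 0.659
So the left factor is (B ↔ C) ↔ C = 0.659.
~C = 1 − 0.430 = 0.570
So the right-hand bound is ~C = 0.570.
The residuum of the Łukasiewicz t-norm gives the supremum: min(1, 1 − 0.659 + 0.570).
1 − 0.659 + 0.570 = 0.911, so t = min(1, 0.911) = 0.911.
Check: 0.659 ⊗ 0.911 = max(0, 0.570) = 0.570 ≤ 0.570.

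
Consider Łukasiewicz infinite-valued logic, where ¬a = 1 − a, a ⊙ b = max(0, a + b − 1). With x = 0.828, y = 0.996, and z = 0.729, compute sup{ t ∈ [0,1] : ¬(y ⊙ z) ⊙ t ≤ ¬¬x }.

y ⊙ z = max(0, 0.996 + 0.729 − 1) = max(0, 0.725) = 0.725
¬(y ⊙ z) = 1 − 0.725 = 0.275
So the left factor is ¬(y ⊙ z) = 0.275.
¬x = 1 − 0.828 = 0.172
¬¬x = 1 − 0.172 = 0.828
So the right-hand bound is ¬¬x = 0.828.
The residuum of the Łukasiewicz t-norm gives the supremum: min(1, 1 − 0.275 + 0.828).
1 − 0.275 + 0.828 = 1.553, so t = min(1, 1.553) = 1.000.
Check: 0.275 ⊙ 1.000 = max(0, 0.275) = 0.275 ≤ 0.828.

1.000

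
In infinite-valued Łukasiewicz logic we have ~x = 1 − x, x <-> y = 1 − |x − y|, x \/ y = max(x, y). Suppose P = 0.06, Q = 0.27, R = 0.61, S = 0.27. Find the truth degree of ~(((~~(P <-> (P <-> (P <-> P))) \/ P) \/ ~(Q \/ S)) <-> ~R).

P <-> P = 1 − |0.06 − 0.06| = 1 − 0.00 = 1.00
P <-> (P <-> P) = 1 − |0.06 − 1.00| = 1 − 0.94 = 0.06
P <-> (P <-> (P <-> P)) = 1 − |0.06 − 0.06| = 1 − 0.00 = 1.00
~(P <-> (P <-> (P <-> P))) = 1 − 1.00 = 0.00
~~(P <-> (P <-> (P <-> P))) = 1 − 0.00 = 1.00
~~(P <-> (P <-> (P <-> P))) \/ P = max(1.00, 0.06) = 1.00
Q \/ S = max(0.27, 0.27) = 0.27
~(Q \/ S) = 1 − 0.27 = 0.73
(~~(P <-> (P <-> (P <-> P))) \/ P) \/ ~(Q \/ S) = max(1.00, 0.73) = 1.00
~R = 1 − 0.61 = 0.39
((~~(P <-> (P <-> (P <-> P))) \/ P) \/ ~(Q \/ S)) <-> ~R = 1 − |1.00 − 0.39| = 1 − 0.61 = 0.39
~(((~~(P <-> (P <-> (P <-> P))) \/ P) \/ ~(Q \/ S)) <-> ~R) = 1 − 0.39 = 0.61

0.61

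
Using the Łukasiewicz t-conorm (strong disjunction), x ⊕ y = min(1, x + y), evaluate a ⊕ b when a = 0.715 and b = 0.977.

a ⊕ b = min(1, 0.715 + 0.977) = min(1, 1.692) = 1.000
For comparison, the Gödel t-conorm max(x, y) would give 0.977.

1.000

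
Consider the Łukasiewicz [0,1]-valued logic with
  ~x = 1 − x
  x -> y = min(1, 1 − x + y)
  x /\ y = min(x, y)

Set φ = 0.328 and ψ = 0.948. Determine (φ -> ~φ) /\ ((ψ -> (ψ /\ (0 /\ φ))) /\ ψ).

~φ = 1 − 0.328 = 0.672
φ -> ~φ = min(1, 1 − 0.328 + 0.672) = min(1, 1.344) = 1.000
0 /\ φ = min(0.000, 0.328) = 0.000
ψ /\ (0 /\ φ) = min(0.948, 0.000) = 0.000
ψ -> (ψ /\ (0 /\ φ)) = min(1, 1 − 0.948 + 0.000) = min(1, 0.052) = 0.052
(ψ -> (ψ /\ (0 /\ φ))) /\ ψ = min(0.052, 0.948) = 0.052
(φ -> ~φ) /\ ((ψ -> (ψ /\ (0 /\ φ))) /\ ψ) = min(1.000, 0.052) = 0.052

0.052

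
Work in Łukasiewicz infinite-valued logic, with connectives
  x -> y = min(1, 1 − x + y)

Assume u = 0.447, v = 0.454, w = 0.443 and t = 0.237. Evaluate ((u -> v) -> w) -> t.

0.794

u -> v = min(1, 1 − 0.447 + 0.454) = min(1, 1.007) = 1.000
(u -> v) -> w = min(1, 1 − 1.000 + 0.443) = min(1, 0.443) = 0.443
((u -> v) -> w) -> t = min(1, 1 − 0.443 + 0.237) = min(1, 0.794) = 0.794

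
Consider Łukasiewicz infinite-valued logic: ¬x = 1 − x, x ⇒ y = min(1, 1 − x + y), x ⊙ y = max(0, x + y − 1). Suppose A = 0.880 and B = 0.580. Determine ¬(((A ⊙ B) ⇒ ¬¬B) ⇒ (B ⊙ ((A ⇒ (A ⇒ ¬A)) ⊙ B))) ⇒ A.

0.880

A ⊙ B = max(0, 0.880 + 0.580 − 1) = max(0, 0.460) = 0.460
¬B = 1 − 0.580 = 0.420
¬¬B = 1 − 0.420 = 0.580
(A ⊙ B) ⇒ ¬¬B = min(1, 1 − 0.460 + 0.580) = min(1, 1.120) = 1.000
¬A = 1 − 0.880 = 0.120
A ⇒ ¬A = min(1, 1 − 0.880 + 0.120) = min(1, 0.240) = 0.240
A ⇒ (A ⇒ ¬A) = min(1, 1 − 0.880 + 0.240) = min(1, 0.360) = 0.360
(A ⇒ (A ⇒ ¬A)) ⊙ B = max(0, 0.360 + 0.580 − 1) = max(0, -0.060) = 0.000
B ⊙ ((A ⇒ (A ⇒ ¬A)) ⊙ B) = max(0, 0.580 + 0.000 − 1) = max(0, -0.420) = 0.000
((A ⊙ B) ⇒ ¬¬B) ⇒ (B ⊙ ((A ⇒ (A ⇒ ¬A)) ⊙ B)) = min(1, 1 − 1.000 + 0.000) = min(1, 0.000) = 0.000
¬(((A ⊙ B) ⇒ ¬¬B) ⇒ (B ⊙ ((A ⇒ (A ⇒ ¬A)) ⊙ B))) = 1 − 0.000 = 1.000
¬(((A ⊙ B) ⇒ ¬¬B) ⇒ (B ⊙ ((A ⇒ (A ⇒ ¬A)) ⊙ B))) ⇒ A = min(1, 1 − 1.000 + 0.880) = min(1, 0.880) = 0.880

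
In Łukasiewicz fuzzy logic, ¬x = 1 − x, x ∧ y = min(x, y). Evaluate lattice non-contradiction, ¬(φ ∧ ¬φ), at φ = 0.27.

0.73

¬φ = 1 − 0.27 = 0.73
φ ∧ ¬φ = min(0.27, 0.73) = 0.27
¬(φ ∧ ¬φ) = 1 − 0.27 = 0.73
(The value 0.73 < 1 shows this instance is not satisfied; not a Ł∞-tautology — its value is 1 − min(a, 1−a).)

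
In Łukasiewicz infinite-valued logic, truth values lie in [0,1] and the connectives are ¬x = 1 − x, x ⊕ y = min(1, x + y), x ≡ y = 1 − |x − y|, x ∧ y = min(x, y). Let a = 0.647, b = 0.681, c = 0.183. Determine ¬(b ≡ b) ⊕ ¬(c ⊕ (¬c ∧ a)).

b ≡ b = 1 − |0.681 − 0.681| = 1 − 0.000 = 1.000
¬(b ≡ b) = 1 − 1.000 = 0.000
¬c = 1 − 0.183 = 0.817
¬c ∧ a = min(0.817, 0.647) = 0.647
c ⊕ (¬c ∧ a) = min(1, 0.183 + 0.647) = min(1, 0.830) = 0.830
¬(c ⊕ (¬c ∧ a)) = 1 − 0.830 = 0.170
¬(b ≡ b) ⊕ ¬(c ⊕ (¬c ∧ a)) = min(1, 0.000 + 0.170) = min(1, 0.170) = 0.170

0.170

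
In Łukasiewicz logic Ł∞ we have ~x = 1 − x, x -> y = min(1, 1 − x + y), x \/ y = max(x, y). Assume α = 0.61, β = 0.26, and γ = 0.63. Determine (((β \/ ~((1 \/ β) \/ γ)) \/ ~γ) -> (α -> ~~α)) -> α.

1 \/ β = max(1.00, 0.26) = 1.00
(1 \/ β) \/ γ = max(1.00, 0.63) = 1.00
~((1 \/ β) \/ γ) = 1 − 1.00 = 0.00
β \/ ~((1 \/ β) \/ γ) = max(0.26, 0.00) = 0.26
~γ = 1 − 0.63 = 0.37
(β \/ ~((1 \/ β) \/ γ)) \/ ~γ = max(0.26, 0.37) = 0.37
~α = 1 − 0.61 = 0.39
~~α = 1 − 0.39 = 0.61
α -> ~~α = min(1, 1 − 0.61 + 0.61) = min(1, 1.00) = 1.00
((β \/ ~((1 \/ β) \/ γ)) \/ ~γ) -> (α -> ~~α) = min(1, 1 − 0.37 + 1.00) = min(1, 1.63) = 1.00
(((β \/ ~((1 \/ β) \/ γ)) \/ ~γ) -> (α -> ~~α)) -> α = min(1, 1 − 1.00 + 0.61) = min(1, 0.61) = 0.61

0.61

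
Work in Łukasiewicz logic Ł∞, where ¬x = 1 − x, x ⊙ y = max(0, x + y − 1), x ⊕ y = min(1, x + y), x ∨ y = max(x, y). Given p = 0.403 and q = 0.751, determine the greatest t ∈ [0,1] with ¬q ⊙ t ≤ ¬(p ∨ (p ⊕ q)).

0.751

¬q = 1 − 0.751 = 0.249
So the left factor is ¬q = 0.249.
p ⊕ q = min(1, 0.403 + 0.751) = min(1, 1.154) = 1.000
p ∨ (p ⊕ q) = max(0.403, 1.000) = 1.000
¬(p ∨ (p ⊕ q)) = 1 − 1.000 = 0.000
So the right-hand bound is ¬(p ∨ (p ⊕ q)) = 0.000.
The residuum of the Łukasiewicz t-norm gives the supremum: min(1, 1 − 0.249 + 0.000).
1 − 0.249 + 0.000 = 0.751, so t = min(1, 0.751) = 0.751.
Check: 0.249 ⊙ 0.751 = max(0, 0.000) = 0.000 ≤ 0.000.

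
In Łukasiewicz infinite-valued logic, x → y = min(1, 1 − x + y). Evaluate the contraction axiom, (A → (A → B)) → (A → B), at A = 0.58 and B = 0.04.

A → B = min(1, 1 − 0.58 + 0.04) = min(1, 0.46) = 0.46
A → (A → B) = min(1, 1 − 0.58 + 0.46) = min(1, 0.88) = 0.88
(A → (A → B)) → (A → B) = min(1, 1 − 0.88 + 0.46) = min(1, 0.58) = 0.58
(The value 0.58 < 1 shows this instance is not satisfied; fails in Ł∞ (the t-norm is not idempotent).)

0.58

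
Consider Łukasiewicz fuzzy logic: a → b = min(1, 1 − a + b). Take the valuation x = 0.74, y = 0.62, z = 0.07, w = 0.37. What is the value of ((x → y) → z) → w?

1.00

x → y = min(1, 1 − 0.74 + 0.62) = min(1, 0.88) = 0.88
(x → y) → z = min(1, 1 − 0.88 + 0.07) = min(1, 0.19) = 0.19
((x → y) → z) → w = min(1, 1 − 0.19 + 0.37) = min(1, 1.18) = 1.00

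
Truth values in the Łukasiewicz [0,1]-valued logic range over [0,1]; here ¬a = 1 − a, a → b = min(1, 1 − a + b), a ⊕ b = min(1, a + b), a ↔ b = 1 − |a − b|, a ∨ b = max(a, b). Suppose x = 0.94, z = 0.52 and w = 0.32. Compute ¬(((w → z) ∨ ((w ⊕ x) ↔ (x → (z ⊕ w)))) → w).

w → z = min(1, 1 − 0.32 + 0.52) = min(1, 1.20) = 1.00
w ⊕ x = min(1, 0.32 + 0.94) = min(1, 1.26) = 1.00
z ⊕ w = min(1, 0.52 + 0.32) = min(1, 0.84) = 0.84
x → (z ⊕ w) = min(1, 1 − 0.94 + 0.84) = min(1, 0.90) = 0.90
(w ⊕ x) ↔ (x → (z ⊕ w)) = 1 − |1.00 − 0.90| = 1 − 0.10 = 0.90
(w → z) ∨ ((w ⊕ x) ↔ (x → (z ⊕ w))) = max(1.00, 0.90) = 1.00
((w → z) ∨ ((w ⊕ x) ↔ (x → (z ⊕ w)))) → w = min(1, 1 − 1.00 + 0.32) = min(1, 0.32) = 0.32
¬(((w → z) ∨ ((w ⊕ x) ↔ (x → (z ⊕ w)))) → w) = 1 − 0.32 = 0.68

0.68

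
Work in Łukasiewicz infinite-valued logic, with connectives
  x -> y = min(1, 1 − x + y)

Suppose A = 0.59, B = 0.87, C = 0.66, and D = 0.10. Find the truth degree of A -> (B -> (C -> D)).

C -> D = min(1, 1 − 0.66 + 0.10) = min(1, 0.44) = 0.44
B -> (C -> D) = min(1, 1 − 0.87 + 0.44) = min(1, 0.57) = 0.57
A -> (B -> (C -> D)) = min(1, 1 − 0.59 + 0.57) = min(1, 0.98) = 0.98

0.98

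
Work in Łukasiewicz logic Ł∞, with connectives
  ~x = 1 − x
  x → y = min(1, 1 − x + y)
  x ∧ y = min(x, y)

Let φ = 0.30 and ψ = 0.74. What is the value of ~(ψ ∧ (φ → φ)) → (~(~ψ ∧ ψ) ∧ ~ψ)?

1.00

φ → φ = min(1, 1 − 0.30 + 0.30) = min(1, 1.00) = 1.00
ψ ∧ (φ → φ) = min(0.74, 1.00) = 0.74
~(ψ ∧ (φ → φ)) = 1 − 0.74 = 0.26
~ψ = 1 − 0.74 = 0.26
~ψ ∧ ψ = min(0.26, 0.74) = 0.26
~(~ψ ∧ ψ) = 1 − 0.26 = 0.74
~(~ψ ∧ ψ) ∧ ~ψ = min(0.74, 0.26) = 0.26
~(ψ ∧ (φ → φ)) → (~(~ψ ∧ ψ) ∧ ~ψ) = min(1, 1 − 0.26 + 0.26) = min(1, 1.00) = 1.00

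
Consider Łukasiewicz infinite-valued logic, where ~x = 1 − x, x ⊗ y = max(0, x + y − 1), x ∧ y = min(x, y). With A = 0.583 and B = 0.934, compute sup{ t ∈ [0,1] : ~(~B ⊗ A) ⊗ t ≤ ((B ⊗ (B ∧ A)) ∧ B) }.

0.517

~B = 1 − 0.934 = 0.066
~B ⊗ A = max(0, 0.066 + 0.583 − 1) = max(0, -0.351) = 0.000
~(~B ⊗ A) = 1 − 0.000 = 1.000
So the left factor is ~(~B ⊗ A) = 1.000.
B ∧ A = min(0.934, 0.583) = 0.583
B ⊗ (B ∧ A) = max(0, 0.934 + 0.583 − 1) = max(0, 0.517) = 0.517
(B ⊗ (B ∧ A)) ∧ B = min(0.517, 0.934) = 0.517
So the right-hand bound is (B ⊗ (B ∧ A)) ∧ B = 0.517.
The residuum of the Łukasiewicz t-norm gives the supremum: min(1, 1 − 1.000 + 0.517).
1 − 1.000 + 0.517 = 0.517, so t = min(1, 0.517) = 0.517.
Check: 1.000 ⊗ 0.517 = max(0, 0.517) = 0.517 ≤ 0.517.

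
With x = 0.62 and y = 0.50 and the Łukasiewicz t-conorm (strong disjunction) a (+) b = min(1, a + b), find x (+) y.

1.00

x (+) y = min(1, 0.62 + 0.50) = min(1, 1.12) = 1.00
For comparison, the Gödel t-conorm max(a, b) would give 0.62.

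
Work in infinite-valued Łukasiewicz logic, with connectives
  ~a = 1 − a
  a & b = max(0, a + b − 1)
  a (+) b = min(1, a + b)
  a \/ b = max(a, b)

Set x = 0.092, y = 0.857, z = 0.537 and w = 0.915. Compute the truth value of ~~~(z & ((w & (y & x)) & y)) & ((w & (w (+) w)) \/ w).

y & x = max(0, 0.857 + 0.092 − 1) = max(0, -0.051) = 0.000
w & (y & x) = max(0, 0.915 + 0.000 − 1) = max(0, -0.085) = 0.000
(w & (y & x)) & y = max(0, 0.000 + 0.857 − 1) = max(0, -0.143) = 0.000
z & ((w & (y & x)) & y) = max(0, 0.537 + 0.000 − 1) = max(0, -0.463) = 0.000
~(z & ((w & (y & x)) & y)) = 1 − 0.000 = 1.000
~~(z & ((w & (y & x)) & y)) = 1 − 1.000 = 0.000
~~~(z & ((w & (y & x)) & y)) = 1 − 0.000 = 1.000
w (+) w = min(1, 0.915 + 0.915) = min(1, 1.830) = 1.000
w & (w (+) w) = max(0, 0.915 + 1.000 − 1) = max(0, 0.915) = 0.915
(w & (w (+) w)) \/ w = max(0.915, 0.915) = 0.915
~~~(z & ((w & (y & x)) & y)) & ((w & (w (+) w)) \/ w) = max(0, 1.000 + 0.915 − 1) = max(0, 0.915) = 0.915

0.915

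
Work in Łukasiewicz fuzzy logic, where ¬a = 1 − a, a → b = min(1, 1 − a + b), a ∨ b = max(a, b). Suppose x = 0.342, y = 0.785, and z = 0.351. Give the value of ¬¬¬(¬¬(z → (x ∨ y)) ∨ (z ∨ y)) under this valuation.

x ∨ y = max(0.342, 0.785) = 0.785
z → (x ∨ y) = min(1, 1 − 0.351 + 0.785) = min(1, 1.434) = 1.000
¬(z → (x ∨ y)) = 1 − 1.000 = 0.000
¬¬(z → (x ∨ y)) = 1 − 0.000 = 1.000
z ∨ y = max(0.351, 0.785) = 0.785
¬¬(z → (x ∨ y)) ∨ (z ∨ y) = max(1.000, 0.785) = 1.000
¬(¬¬(z → (x ∨ y)) ∨ (z ∨ y)) = 1 − 1.000 = 0.000
¬¬(¬¬(z → (x ∨ y)) ∨ (z ∨ y)) = 1 − 0.000 = 1.000
¬¬¬(¬¬(z → (x ∨ y)) ∨ (z ∨ y)) = 1 − 1.000 = 0.000

0.000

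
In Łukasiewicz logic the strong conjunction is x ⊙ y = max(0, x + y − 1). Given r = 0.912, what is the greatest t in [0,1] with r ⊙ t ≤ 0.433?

The residuum of the Łukasiewicz t-norm gives the supremum: min(1, 1 − 0.912 + 0.433).
1 − 0.912 + 0.433 = 0.521, so t = min(1, 0.521) = 0.521.
Check: 0.912 ⊙ 0.521 = max(0, 0.433) = 0.433 ≤ 0.433.

0.521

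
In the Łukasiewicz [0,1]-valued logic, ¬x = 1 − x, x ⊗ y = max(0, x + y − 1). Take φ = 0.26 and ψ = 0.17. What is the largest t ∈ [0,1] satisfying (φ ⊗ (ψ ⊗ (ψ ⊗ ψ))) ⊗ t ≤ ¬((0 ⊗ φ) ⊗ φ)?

ψ ⊗ ψ = max(0, 0.17 + 0.17 − 1) = max(0, -0.66) = 0.00
ψ ⊗ (ψ ⊗ ψ) = max(0, 0.17 + 0.00 − 1) = max(0, -0.83) = 0.00
φ ⊗ (ψ ⊗ (ψ ⊗ ψ)) = max(0, 0.26 + 0.00 − 1) = max(0, -0.74) = 0.00
So the left factor is φ ⊗ (ψ ⊗ (ψ ⊗ ψ)) = 0.00.
0 ⊗ φ = max(0, 0.00 + 0.26 − 1) = max(0, -0.74) = 0.00
(0 ⊗ φ) ⊗ φ = max(0, 0.00 + 0.26 − 1) = max(0, -0.74) = 0.00
¬((0 ⊗ φ) ⊗ φ) = 1 − 0.00 = 1.00
So the right-hand bound is ¬((0 ⊗ φ) ⊗ φ) = 1.00.
The residuum of the Łukasiewicz t-norm gives the supremum: min(1, 1 − 0.00 + 1.00).
1 − 0.00 + 1.00 = 2.00, so t = min(1, 2.00) = 1.00.
Check: 0.00 ⊗ 1.00 = max(0, 0.00) = 0.00 ≤ 1.00.

1.00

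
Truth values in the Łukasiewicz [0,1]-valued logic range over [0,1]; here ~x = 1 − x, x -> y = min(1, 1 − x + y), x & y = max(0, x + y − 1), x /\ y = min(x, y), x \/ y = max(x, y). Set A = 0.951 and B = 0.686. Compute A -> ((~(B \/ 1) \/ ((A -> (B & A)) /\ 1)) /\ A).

0.735

B \/ 1 = max(0.686, 1.000) = 1.000
~(B \/ 1) = 1 − 1.000 = 0.000
B & A = max(0, 0.686 + 0.951 − 1) = max(0, 0.637) = 0.637
A -> (B & A) = min(1, 1 − 0.951 + 0.637) = min(1, 0.686) = 0.686
(A -> (B & A)) /\ 1 = min(0.686, 1.000) = 0.686
~(B \/ 1) \/ ((A -> (B & A)) /\ 1) = max(0.000, 0.686) = 0.686
(~(B \/ 1) \/ ((A -> (B & A)) /\ 1)) /\ A = min(0.686, 0.951) = 0.686
A -> ((~(B \/ 1) \/ ((A -> (B & A)) /\ 1)) /\ A) = min(1, 1 − 0.951 + 0.686) = min(1, 0.735) = 0.735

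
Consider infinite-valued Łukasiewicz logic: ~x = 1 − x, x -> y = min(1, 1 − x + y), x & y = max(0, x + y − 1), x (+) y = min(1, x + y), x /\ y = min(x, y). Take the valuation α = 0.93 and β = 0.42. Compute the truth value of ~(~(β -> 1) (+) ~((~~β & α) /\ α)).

0.35

β -> 1 = min(1, 1 − 0.42 + 1.00) = min(1, 1.58) = 1.00
~(β -> 1) = 1 − 1.00 = 0.00
~β = 1 − 0.42 = 0.58
~~β = 1 − 0.58 = 0.42
~~β & α = max(0, 0.42 + 0.93 − 1) = max(0, 0.35) = 0.35
(~~β & α) /\ α = min(0.35, 0.93) = 0.35
~((~~β & α) /\ α) = 1 − 0.35 = 0.65
~(β -> 1) (+) ~((~~β & α) /\ α) = min(1, 0.00 + 0.65) = min(1, 0.65) = 0.65
~(~(β -> 1) (+) ~((~~β & α) /\ α)) = 1 − 0.65 = 0.35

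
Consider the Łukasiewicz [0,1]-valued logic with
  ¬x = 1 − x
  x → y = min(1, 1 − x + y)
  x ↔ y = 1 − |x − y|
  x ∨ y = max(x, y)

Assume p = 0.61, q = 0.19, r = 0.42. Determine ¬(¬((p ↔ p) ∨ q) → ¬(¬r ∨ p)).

0.00

p ↔ p = 1 − |0.61 − 0.61| = 1 − 0.00 = 1.00
(p ↔ p) ∨ q = max(1.00, 0.19) = 1.00
¬((p ↔ p) ∨ q) = 1 − 1.00 = 0.00
¬r = 1 − 0.42 = 0.58
¬r ∨ p = max(0.58, 0.61) = 0.61
¬(¬r ∨ p) = 1 − 0.61 = 0.39
¬((p ↔ p) ∨ q) → ¬(¬r ∨ p) = min(1, 1 − 0.00 + 0.39) = min(1, 1.39) = 1.00
¬(¬((p ↔ p) ∨ q) → ¬(¬r ∨ p)) = 1 − 1.00 = 0.00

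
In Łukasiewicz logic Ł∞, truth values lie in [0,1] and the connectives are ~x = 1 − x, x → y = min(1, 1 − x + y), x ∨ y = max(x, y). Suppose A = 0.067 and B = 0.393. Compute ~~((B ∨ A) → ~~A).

0.674

B ∨ A = max(0.393, 0.067) = 0.393
~A = 1 − 0.067 = 0.933
~~A = 1 − 0.933 = 0.067
(B ∨ A) → ~~A = min(1, 1 − 0.393 + 0.067) = min(1, 0.674) = 0.674
~((B ∨ A) → ~~A) = 1 − 0.674 = 0.326
~~((B ∨ A) → ~~A) = 1 − 0.326 = 0.674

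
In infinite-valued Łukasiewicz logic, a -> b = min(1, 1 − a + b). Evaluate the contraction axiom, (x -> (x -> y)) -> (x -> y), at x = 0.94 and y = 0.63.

x -> y = min(1, 1 − 0.94 + 0.63) = min(1, 0.69) = 0.69
x -> (x -> y) = min(1, 1 − 0.94 + 0.69) = min(1, 0.75) = 0.75
(x -> (x -> y)) -> (x -> y) = min(1, 1 − 0.75 + 0.69) = min(1, 0.94) = 0.94
(The value 0.94 < 1 shows this instance is not satisfied; fails in Ł∞ (the t-norm is not idempotent).)

0.94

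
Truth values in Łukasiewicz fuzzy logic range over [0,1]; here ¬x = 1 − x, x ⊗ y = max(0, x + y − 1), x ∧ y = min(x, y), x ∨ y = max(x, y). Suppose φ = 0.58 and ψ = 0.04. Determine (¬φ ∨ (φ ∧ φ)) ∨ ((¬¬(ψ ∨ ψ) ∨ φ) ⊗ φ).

0.58

¬φ = 1 − 0.58 = 0.42
φ ∧ φ = min(0.58, 0.58) = 0.58
¬φ ∨ (φ ∧ φ) = max(0.42, 0.58) = 0.58
ψ ∨ ψ = max(0.04, 0.04) = 0.04
¬(ψ ∨ ψ) = 1 − 0.04 = 0.96
¬¬(ψ ∨ ψ) = 1 − 0.96 = 0.04
¬¬(ψ ∨ ψ) ∨ φ = max(0.04, 0.58) = 0.58
(¬¬(ψ ∨ ψ) ∨ φ) ⊗ φ = max(0, 0.58 + 0.58 − 1) = max(0, 0.16) = 0.16
(¬φ ∨ (φ ∧ φ)) ∨ ((¬¬(ψ ∨ ψ) ∨ φ) ⊗ φ) = max(0.58, 0.16) = 0.58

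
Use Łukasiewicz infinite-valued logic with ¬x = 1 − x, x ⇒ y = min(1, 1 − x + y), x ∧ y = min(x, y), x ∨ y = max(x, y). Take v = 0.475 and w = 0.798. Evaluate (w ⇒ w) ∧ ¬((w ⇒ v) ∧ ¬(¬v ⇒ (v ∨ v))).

w ⇒ w = min(1, 1 − 0.798 + 0.798) = min(1, 1.000) = 1.000
w ⇒ v = min(1, 1 − 0.798 + 0.475) = min(1, 0.677) = 0.677
¬v = 1 − 0.475 = 0.525
v ∨ v = max(0.475, 0.475) = 0.475
¬v ⇒ (v ∨ v) = min(1, 1 − 0.525 + 0.475) = min(1, 0.950) = 0.950
¬(¬v ⇒ (v ∨ v)) = 1 − 0.950 = 0.050
(w ⇒ v) ∧ ¬(¬v ⇒ (v ∨ v)) = min(0.677, 0.050) = 0.050
¬((w ⇒ v) ∧ ¬(¬v ⇒ (v ∨ v))) = 1 − 0.050 = 0.950
(w ⇒ w) ∧ ¬((w ⇒ v) ∧ ¬(¬v ⇒ (v ∨ v))) = min(1.000, 0.950) = 0.950

0.950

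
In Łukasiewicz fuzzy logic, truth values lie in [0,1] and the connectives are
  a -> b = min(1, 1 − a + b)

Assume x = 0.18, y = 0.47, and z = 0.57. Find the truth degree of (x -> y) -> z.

0.57

x -> y = min(1, 1 − 0.18 + 0.47) = min(1, 1.29) = 1.00
(x -> y) -> z = min(1, 1 − 1.00 + 0.57) = min(1, 0.57) = 0.57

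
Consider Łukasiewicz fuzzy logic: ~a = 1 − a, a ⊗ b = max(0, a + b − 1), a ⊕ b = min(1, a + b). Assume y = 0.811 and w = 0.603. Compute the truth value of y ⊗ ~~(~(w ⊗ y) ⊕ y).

w ⊗ y = max(0, 0.603 + 0.811 − 1) = max(0, 0.414) = 0.414
~(w ⊗ y) = 1 − 0.414 = 0.586
~(w ⊗ y) ⊕ y = min(1, 0.586 + 0.811) = min(1, 1.397) = 1.000
~(~(w ⊗ y) ⊕ y) = 1 − 1.000 = 0.000
~~(~(w ⊗ y) ⊕ y) = 1 − 0.000 = 1.000
y ⊗ ~~(~(w ⊗ y) ⊕ y) = max(0, 0.811 + 1.000 − 1) = max(0, 0.811) = 0.811

0.811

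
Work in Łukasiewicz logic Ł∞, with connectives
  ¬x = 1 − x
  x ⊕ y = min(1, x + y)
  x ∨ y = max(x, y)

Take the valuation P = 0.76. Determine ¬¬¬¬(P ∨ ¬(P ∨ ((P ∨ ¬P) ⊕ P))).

¬P = 1 − 0.76 = 0.24
P ∨ ¬P = max(0.76, 0.24) = 0.76
(P ∨ ¬P) ⊕ P = min(1, 0.76 + 0.76) = min(1, 1.52) = 1.00
P ∨ ((P ∨ ¬P) ⊕ P) = max(0.76, 1.00) = 1.00
¬(P ∨ ((P ∨ ¬P) ⊕ P)) = 1 − 1.00 = 0.00
P ∨ ¬(P ∨ ((P ∨ ¬P) ⊕ P)) = max(0.76, 0.00) = 0.76
¬(P ∨ ¬(P ∨ ((P ∨ ¬P) ⊕ P))) = 1 − 0.76 = 0.24
¬¬(P ∨ ¬(P ∨ ((P ∨ ¬P) ⊕ P))) = 1 − 0.24 = 0.76
¬¬¬(P ∨ ¬(P ∨ ((P ∨ ¬P) ⊕ P))) = 1 − 0.76 = 0.24
¬¬¬¬(P ∨ ¬(P ∨ ((P ∨ ¬P) ⊕ P))) = 1 − 0.24 = 0.76

0.76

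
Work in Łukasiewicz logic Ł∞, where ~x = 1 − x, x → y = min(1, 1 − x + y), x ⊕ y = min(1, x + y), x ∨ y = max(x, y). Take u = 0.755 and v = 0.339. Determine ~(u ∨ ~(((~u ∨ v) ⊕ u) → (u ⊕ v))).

~u = 1 − 0.755 = 0.245
~u ∨ v = max(0.245, 0.339) = 0.339
(~u ∨ v) ⊕ u = min(1, 0.339 + 0.755) = min(1, 1.094) = 1.000
u ⊕ v = min(1, 0.755 + 0.339) = min(1, 1.094) = 1.000
((~u ∨ v) ⊕ u) → (u ⊕ v) = min(1, 1 − 1.000 + 1.000) = min(1, 1.000) = 1.000
~(((~u ∨ v) ⊕ u) → (u ⊕ v)) = 1 − 1.000 = 0.000
u ∨ ~(((~u ∨ v) ⊕ u) → (u ⊕ v)) = max(0.755, 0.000) = 0.755
~(u ∨ ~(((~u ∨ v) ⊕ u) → (u ⊕ v))) = 1 − 0.755 = 0.245

0.245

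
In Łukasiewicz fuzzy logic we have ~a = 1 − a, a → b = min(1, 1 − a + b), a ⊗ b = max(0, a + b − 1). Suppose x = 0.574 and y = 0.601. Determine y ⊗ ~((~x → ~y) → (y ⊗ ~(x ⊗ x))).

0.121

~x = 1 − 0.574 = 0.426
~y = 1 − 0.601 = 0.399
~x → ~y = min(1, 1 − 0.426 + 0.399) = min(1, 0.973) = 0.973
x ⊗ x = max(0, 0.574 + 0.574 − 1) = max(0, 0.148) = 0.148
~(x ⊗ x) = 1 − 0.148 = 0.852
y ⊗ ~(x ⊗ x) = max(0, 0.601 + 0.852 − 1) = max(0, 0.453) = 0.453
(~x → ~y) → (y ⊗ ~(x ⊗ x)) = min(1, 1 − 0.973 + 0.453) = min(1, 0.480) = 0.480
~((~x → ~y) → (y ⊗ ~(x ⊗ x))) = 1 − 0.480 = 0.520
y ⊗ ~((~x → ~y) → (y ⊗ ~(x ⊗ x))) = max(0, 0.601 + 0.520 − 1) = max(0, 0.121) = 0.121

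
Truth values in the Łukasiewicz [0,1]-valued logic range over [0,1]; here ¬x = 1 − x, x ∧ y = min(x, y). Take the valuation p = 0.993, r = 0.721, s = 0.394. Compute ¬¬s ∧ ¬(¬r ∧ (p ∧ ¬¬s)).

0.394

¬s = 1 − 0.394 = 0.606
¬¬s = 1 − 0.606 = 0.394
¬r = 1 − 0.721 = 0.279
p ∧ ¬¬s = min(0.993, 0.394) = 0.394
¬r ∧ (p ∧ ¬¬s) = min(0.279, 0.394) = 0.279
¬(¬r ∧ (p ∧ ¬¬s)) = 1 − 0.279 = 0.721
¬¬s ∧ ¬(¬r ∧ (p ∧ ¬¬s)) = min(0.394, 0.721) = 0.394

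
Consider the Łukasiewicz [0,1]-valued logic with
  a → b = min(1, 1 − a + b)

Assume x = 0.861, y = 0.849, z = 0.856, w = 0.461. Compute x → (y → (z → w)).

z → w = min(1, 1 − 0.856 + 0.461) = min(1, 0.605) = 0.605
y → (z → w) = min(1, 1 − 0.849 + 0.605) = min(1, 0.756) = 0.756
x → (y → (z → w)) = min(1, 1 − 0.861 + 0.756) = min(1, 0.895) = 0.895

0.895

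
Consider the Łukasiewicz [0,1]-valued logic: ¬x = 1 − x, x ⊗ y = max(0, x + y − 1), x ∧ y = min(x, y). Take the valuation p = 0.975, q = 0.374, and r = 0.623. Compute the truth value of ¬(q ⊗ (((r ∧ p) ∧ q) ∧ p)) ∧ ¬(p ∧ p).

r ∧ p = min(0.623, 0.975) = 0.623
(r ∧ p) ∧ q = min(0.623, 0.374) = 0.374
((r ∧ p) ∧ q) ∧ p = min(0.374, 0.975) = 0.374
q ⊗ (((r ∧ p) ∧ q) ∧ p) = max(0, 0.374 + 0.374 − 1) = max(0, -0.252) = 0.000
¬(q ⊗ (((r ∧ p) ∧ q) ∧ p)) = 1 − 0.000 = 1.000
p ∧ p = min(0.975, 0.975) = 0.975
¬(p ∧ p) = 1 − 0.975 = 0.025
¬(q ⊗ (((r ∧ p) ∧ q) ∧ p)) ∧ ¬(p ∧ p) = min(1.000, 0.025) = 0.025

0.025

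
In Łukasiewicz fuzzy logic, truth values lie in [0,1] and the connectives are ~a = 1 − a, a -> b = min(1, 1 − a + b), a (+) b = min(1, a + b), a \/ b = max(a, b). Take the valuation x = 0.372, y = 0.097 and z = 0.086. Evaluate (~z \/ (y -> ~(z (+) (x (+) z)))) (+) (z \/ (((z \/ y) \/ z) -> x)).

1.000

~z = 1 − 0.086 = 0.914
x (+) z = min(1, 0.372 + 0.086) = min(1, 0.458) = 0.458
z (+) (x (+) z) = min(1, 0.086 + 0.458) = min(1, 0.544) = 0.544
~(z (+) (x (+) z)) = 1 − 0.544 = 0.456
y -> ~(z (+) (x (+) z)) = min(1, 1 − 0.097 + 0.456) = min(1, 1.359) = 1.000
~z \/ (y -> ~(z (+) (x (+) z))) = max(0.914, 1.000) = 1.000
z \/ y = max(0.086, 0.097) = 0.097
(z \/ y) \/ z = max(0.097, 0.086) = 0.097
((z \/ y) \/ z) -> x = min(1, 1 − 0.097 + 0.372) = min(1, 1.275) = 1.000
z \/ (((z \/ y) \/ z) -> x) = max(0.086, 1.000) = 1.000
(~z \/ (y -> ~(z (+) (x (+) z)))) (+) (z \/ (((z \/ y) \/ z) -> x)) = min(1, 1.000 + 1.000) = min(1, 2.000) = 1.000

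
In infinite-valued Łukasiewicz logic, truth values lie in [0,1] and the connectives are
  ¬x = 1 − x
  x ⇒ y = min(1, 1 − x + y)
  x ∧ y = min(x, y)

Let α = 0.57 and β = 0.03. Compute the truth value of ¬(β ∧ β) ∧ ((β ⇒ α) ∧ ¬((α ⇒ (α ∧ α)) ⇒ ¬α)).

β ∧ β = min(0.03, 0.03) = 0.03
¬(β ∧ β) = 1 − 0.03 = 0.97
β ⇒ α = min(1, 1 − 0.03 + 0.57) = min(1, 1.54) = 1.00
α ∧ α = min(0.57, 0.57) = 0.57
α ⇒ (α ∧ α) = min(1, 1 − 0.57 + 0.57) = min(1, 1.00) = 1.00
¬α = 1 − 0.57 = 0.43
(α ⇒ (α ∧ α)) ⇒ ¬α = min(1, 1 − 1.00 + 0.43) = min(1, 0.43) = 0.43
¬((α ⇒ (α ∧ α)) ⇒ ¬α) = 1 − 0.43 = 0.57
(β ⇒ α) ∧ ¬((α ⇒ (α ∧ α)) ⇒ ¬α) = min(1.00, 0.57) = 0.57
¬(β ∧ β) ∧ ((β ⇒ α) ∧ ¬((α ⇒ (α ∧ α)) ⇒ ¬α)) = min(0.97, 0.57) = 0.57

0.57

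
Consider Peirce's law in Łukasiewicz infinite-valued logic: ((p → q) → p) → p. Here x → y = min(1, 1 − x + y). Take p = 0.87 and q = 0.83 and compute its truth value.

p → q = min(1, 1 − 0.87 + 0.83) = min(1, 0.96) = 0.96
(p → q) → p = min(1, 1 − 0.96 + 0.87) = min(1, 0.91) = 0.91
((p → q) → p) → p = min(1, 1 − 0.91 + 0.87) = min(1, 0.96) = 0.96
(The value 0.96 < 1 shows this instance is not satisfied; not a Ł∞-tautology in general.)

0.96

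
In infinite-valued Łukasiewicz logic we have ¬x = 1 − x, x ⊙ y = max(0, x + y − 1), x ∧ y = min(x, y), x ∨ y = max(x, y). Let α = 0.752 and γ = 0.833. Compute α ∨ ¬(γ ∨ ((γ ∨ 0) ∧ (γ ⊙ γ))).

0.752

γ ∨ 0 = max(0.833, 0.000) = 0.833
γ ⊙ γ = max(0, 0.833 + 0.833 − 1) = max(0, 0.666) = 0.666
(γ ∨ 0) ∧ (γ ⊙ γ) = min(0.833, 0.666) = 0.666
γ ∨ ((γ ∨ 0) ∧ (γ ⊙ γ)) = max(0.833, 0.666) = 0.833
¬(γ ∨ ((γ ∨ 0) ∧ (γ ⊙ γ))) = 1 − 0.833 = 0.167
α ∨ ¬(γ ∨ ((γ ∨ 0) ∧ (γ ⊙ γ))) = max(0.752, 0.167) = 0.752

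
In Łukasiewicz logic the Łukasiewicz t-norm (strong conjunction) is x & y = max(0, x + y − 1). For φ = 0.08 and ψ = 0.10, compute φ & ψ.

φ & ψ = max(0, 0.08 + 0.10 − 1) = max(0, -0.82) = 0.00
For comparison, the Gödel (minimum) t-norm min(x, y) would give 0.08.

0.00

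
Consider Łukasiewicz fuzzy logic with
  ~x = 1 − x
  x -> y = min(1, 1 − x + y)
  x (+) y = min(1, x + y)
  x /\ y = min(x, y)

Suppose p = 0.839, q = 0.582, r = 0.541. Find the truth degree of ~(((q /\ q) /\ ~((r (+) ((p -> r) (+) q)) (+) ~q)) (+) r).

0.459

q /\ q = min(0.582, 0.582) = 0.582
p -> r = min(1, 1 − 0.839 + 0.541) = min(1, 0.702) = 0.702
(p -> r) (+) q = min(1, 0.702 + 0.582) = min(1, 1.284) = 1.000
r (+) ((p -> r) (+) q) = min(1, 0.541 + 1.000) = min(1, 1.541) = 1.000
~q = 1 − 0.582 = 0.418
(r (+) ((p -> r) (+) q)) (+) ~q = min(1, 1.000 + 0.418) = min(1, 1.418) = 1.000
~((r (+) ((p -> r) (+) q)) (+) ~q) = 1 − 1.000 = 0.000
(q /\ q) /\ ~((r (+) ((p -> r) (+) q)) (+) ~q) = min(0.582, 0.000) = 0.000
((q /\ q) /\ ~((r (+) ((p -> r) (+) q)) (+) ~q)) (+) r = min(1, 0.000 + 0.541) = min(1, 0.541) = 0.541
~(((q /\ q) /\ ~((r (+) ((p -> r) (+) q)) (+) ~q)) (+) r) = 1 − 0.541 = 0.459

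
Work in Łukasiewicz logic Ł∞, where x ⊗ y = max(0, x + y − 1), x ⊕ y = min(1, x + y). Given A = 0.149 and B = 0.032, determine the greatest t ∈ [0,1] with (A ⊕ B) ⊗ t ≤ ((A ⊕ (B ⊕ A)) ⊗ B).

A ⊕ B = min(1, 0.149 + 0.032) = min(1, 0.181) = 0.181
So the left factor is A ⊕ B = 0.181.
B ⊕ A = min(1, 0.032 + 0.149) = min(1, 0.181) = 0.181
A ⊕ (B ⊕ A) = min(1, 0.149 + 0.181) = min(1, 0.330) = 0.330
(A ⊕ (B ⊕ A)) ⊗ B = max(0, 0.330 + 0.032 − 1) = max(0, -0.638) = 0.000
So the right-hand bound is (A ⊕ (B ⊕ A)) ⊗ B = 0.000.
The residuum of the Łukasiewicz t-norm gives the supremum: min(1, 1 − 0.181 + 0.000).
1 − 0.181 + 0.000 = 0.819, so t = min(1, 0.819) = 0.819.
Check: 0.181 ⊗ 0.819 = max(0, 0.000) = 0.000 ≤ 0.000.

0.819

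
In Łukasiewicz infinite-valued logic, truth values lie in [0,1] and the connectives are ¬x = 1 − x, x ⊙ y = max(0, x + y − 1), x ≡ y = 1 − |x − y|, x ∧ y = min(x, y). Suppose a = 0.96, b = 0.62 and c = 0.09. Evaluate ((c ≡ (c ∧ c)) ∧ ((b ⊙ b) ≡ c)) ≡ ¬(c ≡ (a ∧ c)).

0.15

c ∧ c = min(0.09, 0.09) = 0.09
c ≡ (c ∧ c) = 1 − |0.09 − 0.09| = 1 − 0.00 = 1.00
b ⊙ b = max(0, 0.62 + 0.62 − 1) = max(0, 0.24) = 0.24
(b ⊙ b) ≡ c = 1 − |0.24 − 0.09| = 1 − 0.15 = 0.85
(c ≡ (c ∧ c)) ∧ ((b ⊙ b) ≡ c) = min(1.00, 0.85) = 0.85
a ∧ c = min(0.96, 0.09) = 0.09
c ≡ (a ∧ c) = 1 − |0.09 − 0.09| = 1 − 0.00 = 1.00
¬(c ≡ (a ∧ c)) = 1 − 1.00 = 0.00
((c ≡ (c ∧ c)) ∧ ((b ⊙ b) ≡ c)) ≡ ¬(c ≡ (a ∧ c)) = 1 − |0.85 − 0.00| = 1 − 0.85 = 0.15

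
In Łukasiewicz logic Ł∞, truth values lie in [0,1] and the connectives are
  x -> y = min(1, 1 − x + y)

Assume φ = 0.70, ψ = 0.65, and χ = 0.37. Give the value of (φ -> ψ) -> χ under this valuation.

φ -> ψ = min(1, 1 − 0.70 + 0.65) = min(1, 0.95) = 0.95
(φ -> ψ) -> χ = min(1, 1 − 0.95 + 0.37) = min(1, 0.42) = 0.42

0.42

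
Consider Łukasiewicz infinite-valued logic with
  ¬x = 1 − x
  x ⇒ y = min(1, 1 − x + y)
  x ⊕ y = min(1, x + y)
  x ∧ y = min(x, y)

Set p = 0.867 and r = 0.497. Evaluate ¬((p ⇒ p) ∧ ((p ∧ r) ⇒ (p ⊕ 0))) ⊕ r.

p ⇒ p = min(1, 1 − 0.867 + 0.867) = min(1, 1.000) = 1.000
p ∧ r = min(0.867, 0.497) = 0.497
p ⊕ 0 = min(1, 0.867 + 0.000) = min(1, 0.867) = 0.867
(p ∧ r) ⇒ (p ⊕ 0) = min(1, 1 − 0.497 + 0.867) = min(1, 1.370) = 1.000
(p ⇒ p) ∧ ((p ∧ r) ⇒ (p ⊕ 0)) = min(1.000, 1.000) = 1.000
¬((p ⇒ p) ∧ ((p ∧ r) ⇒ (p ⊕ 0))) = 1 − 1.000 = 0.000
¬((p ⇒ p) ∧ ((p ∧ r) ⇒ (p ⊕ 0))) ⊕ r = min(1, 0.000 + 0.497) = min(1, 0.497) = 0.497

0.497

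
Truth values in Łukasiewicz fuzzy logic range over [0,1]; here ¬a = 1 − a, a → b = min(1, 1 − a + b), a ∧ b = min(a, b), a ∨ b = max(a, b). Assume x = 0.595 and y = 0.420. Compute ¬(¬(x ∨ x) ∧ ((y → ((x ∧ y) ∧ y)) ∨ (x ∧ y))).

0.595

x ∨ x = max(0.595, 0.595) = 0.595
¬(x ∨ x) = 1 − 0.595 = 0.405
x ∧ y = min(0.595, 0.420) = 0.420
(x ∧ y) ∧ y = min(0.420, 0.420) = 0.420
y → ((x ∧ y) ∧ y) = min(1, 1 − 0.420 + 0.420) = min(1, 1.000) = 1.000
(y → ((x ∧ y) ∧ y)) ∨ (x ∧ y) = max(1.000, 0.420) = 1.000
¬(x ∨ x) ∧ ((y → ((x ∧ y) ∧ y)) ∨ (x ∧ y)) = min(0.405, 1.000) = 0.405
¬(¬(x ∨ x) ∧ ((y → ((x ∧ y) ∧ y)) ∨ (x ∧ y))) = 1 − 0.405 = 0.595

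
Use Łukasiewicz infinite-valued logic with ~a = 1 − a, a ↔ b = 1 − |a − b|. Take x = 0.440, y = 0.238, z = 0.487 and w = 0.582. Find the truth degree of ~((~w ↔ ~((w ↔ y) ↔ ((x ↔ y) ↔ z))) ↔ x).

~w = 1 − 0.582 = 0.418
w ↔ y = 1 − |0.582 − 0.238| = 1 − 0.344 = 0.656
x ↔ y = 1 − |0.440 − 0.238| = 1 − 0.202 = 0.798
(x ↔ y) ↔ z = 1 − |0.798 − 0.487| = 1 − 0.311 = 0.689
(w ↔ y) ↔ ((x ↔ y) ↔ z) = 1 − |0.656 − 0.689| = 1 − 0.033 = 0.967
~((w ↔ y) ↔ ((x ↔ y) ↔ z)) = 1 − 0.967 = 0.033
~w ↔ ~((w ↔ y) ↔ ((x ↔ y) ↔ z)) = 1 − |0.418 − 0.033| = 1 − 0.385 = 0.615
(~w ↔ ~((w ↔ y) ↔ ((x ↔ y) ↔ z))) ↔ x = 1 − |0.615 − 0.440| = 1 − 0.175 = 0.825
~((~w ↔ ~((w ↔ y) ↔ ((x ↔ y) ↔ z))) ↔ x) = 1 − 0.825 = 0.175

0.175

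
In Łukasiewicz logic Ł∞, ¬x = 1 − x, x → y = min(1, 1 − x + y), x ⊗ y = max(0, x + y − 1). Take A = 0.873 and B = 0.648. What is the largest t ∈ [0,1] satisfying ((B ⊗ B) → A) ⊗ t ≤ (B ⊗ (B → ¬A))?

B ⊗ B = max(0, 0.648 + 0.648 − 1) = max(0, 0.296) = 0.296
(B ⊗ B) → A = min(1, 1 − 0.296 + 0.873) = min(1, 1.577) = 1.000
So the left factor is (B ⊗ B) → A = 1.000.
¬A = 1 − 0.873 = 0.127
B → ¬A = min(1, 1 − 0.648 + 0.127) = min(1, 0.479) = 0.479
B ⊗ (B → ¬A) = max(0, 0.648 + 0.479 − 1) = max(0, 0.127) = 0.127
So the right-hand bound is B ⊗ (B → ¬A) = 0.127.
The residuum of the Łukasiewicz t-norm gives the supremum: min(1, 1 − 1.000 + 0.127).
1 − 1.000 + 0.127 = 0.127, so t = min(1, 0.127) = 0.127.
Check: 1.000 ⊗ 0.127 = max(0, 0.127) = 0.127 ≤ 0.127.

0.127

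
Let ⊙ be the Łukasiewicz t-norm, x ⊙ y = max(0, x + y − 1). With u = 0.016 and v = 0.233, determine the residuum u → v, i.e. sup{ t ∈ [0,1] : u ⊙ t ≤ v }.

1.000

The residuum of the Łukasiewicz t-norm gives the supremum: min(1, 1 − 0.016 + 0.233).
1 − 0.016 + 0.233 = 1.217, so t = min(1, 1.217) = 1.000.
Check: 0.016 ⊙ 1.000 = max(0, 0.016) = 0.016 ≤ 0.233.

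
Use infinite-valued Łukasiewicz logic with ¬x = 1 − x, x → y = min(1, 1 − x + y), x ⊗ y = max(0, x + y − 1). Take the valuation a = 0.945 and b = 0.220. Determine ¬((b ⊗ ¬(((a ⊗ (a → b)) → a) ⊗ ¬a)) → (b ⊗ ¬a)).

0.165

a → b = min(1, 1 − 0.945 + 0.220) = min(1, 0.275) = 0.275
a ⊗ (a → b) = max(0, 0.945 + 0.275 − 1) = max(0, 0.220) = 0.220
(a ⊗ (a → b)) → a = min(1, 1 − 0.220 + 0.945) = min(1, 1.725) = 1.000
¬a = 1 − 0.945 = 0.055
((a ⊗ (a → b)) → a) ⊗ ¬a = max(0, 1.000 + 0.055 − 1) = max(0, 0.055) = 0.055
¬(((a ⊗ (a → b)) → a) ⊗ ¬a) = 1 − 0.055 = 0.945
b ⊗ ¬(((a ⊗ (a → b)) → a) ⊗ ¬a) = max(0, 0.220 + 0.945 − 1) = max(0, 0.165) = 0.165
b ⊗ ¬a = max(0, 0.220 + 0.055 − 1) = max(0, -0.725) = 0.000
(b ⊗ ¬(((a ⊗ (a → b)) → a) ⊗ ¬a)) → (b ⊗ ¬a) = min(1, 1 − 0.165 + 0.000) = min(1, 0.835) = 0.835
¬((b ⊗ ¬(((a ⊗ (a → b)) → a) ⊗ ¬a)) → (b ⊗ ¬a)) = 1 − 0.835 = 0.165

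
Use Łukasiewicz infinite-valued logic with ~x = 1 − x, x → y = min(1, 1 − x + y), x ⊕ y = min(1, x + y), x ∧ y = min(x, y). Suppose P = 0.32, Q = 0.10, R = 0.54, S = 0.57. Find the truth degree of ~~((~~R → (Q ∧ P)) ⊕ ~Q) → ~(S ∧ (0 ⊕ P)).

0.68

~R = 1 − 0.54 = 0.46
~~R = 1 − 0.46 = 0.54
Q ∧ P = min(0.10, 0.32) = 0.10
~~R → (Q ∧ P) = min(1, 1 − 0.54 + 0.10) = min(1, 0.56) = 0.56
~Q = 1 − 0.10 = 0.90
(~~R → (Q ∧ P)) ⊕ ~Q = min(1, 0.56 + 0.90) = min(1, 1.46) = 1.00
~((~~R → (Q ∧ P)) ⊕ ~Q) = 1 − 1.00 = 0.00
~~((~~R → (Q ∧ P)) ⊕ ~Q) = 1 − 0.00 = 1.00
0 ⊕ P = min(1, 0.00 + 0.32) = min(1, 0.32) = 0.32
S ∧ (0 ⊕ P) = min(0.57, 0.32) = 0.32
~(S ∧ (0 ⊕ P)) = 1 − 0.32 = 0.68
~~((~~R → (Q ∧ P)) ⊕ ~Q) → ~(S ∧ (0 ⊕ P)) = min(1, 1 − 1.00 + 0.68) = min(1, 0.68) = 0.68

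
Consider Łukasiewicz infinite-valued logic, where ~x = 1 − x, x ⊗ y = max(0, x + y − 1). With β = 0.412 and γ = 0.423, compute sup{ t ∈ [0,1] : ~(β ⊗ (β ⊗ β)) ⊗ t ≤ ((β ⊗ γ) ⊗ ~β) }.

0.000

β ⊗ β = max(0, 0.412 + 0.412 − 1) = max(0, -0.176) = 0.000
β ⊗ (β ⊗ β) = max(0, 0.412 + 0.000 − 1) = max(0, -0.588) = 0.000
~(β ⊗ (β ⊗ β)) = 1 − 0.000 = 1.000
So the left factor is ~(β ⊗ (β ⊗ β)) = 1.000.
β ⊗ γ = max(0, 0.412 + 0.423 − 1) = max(0, -0.165) = 0.000
~β = 1 − 0.412 = 0.588
(β ⊗ γ) ⊗ ~β = max(0, 0.000 + 0.588 − 1) = max(0, -0.412) = 0.000
So the right-hand bound is (β ⊗ γ) ⊗ ~β = 0.000.
The residuum of the Łukasiewicz t-norm gives the supremum: min(1, 1 − 1.000 + 0.000).
1 − 1.000 + 0.000 = 0.000, so t = min(1, 0.000) = 0.000.
Check: 1.000 ⊗ 0.000 = max(0, 0.000) = 0.000 ≤ 0.000.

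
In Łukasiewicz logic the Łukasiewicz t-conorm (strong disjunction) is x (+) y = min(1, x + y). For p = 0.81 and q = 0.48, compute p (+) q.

1.00

p (+) q = min(1, 0.81 + 0.48) = min(1, 1.29) = 1.00
For comparison, the Gödel t-conorm max(x, y) would give 0.81.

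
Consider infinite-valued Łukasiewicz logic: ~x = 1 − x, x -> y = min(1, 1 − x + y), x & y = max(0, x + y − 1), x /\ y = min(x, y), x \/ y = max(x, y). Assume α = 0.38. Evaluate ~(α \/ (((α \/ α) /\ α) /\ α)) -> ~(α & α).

α \/ α = max(0.38, 0.38) = 0.38
(α \/ α) /\ α = min(0.38, 0.38) = 0.38
((α \/ α) /\ α) /\ α = min(0.38, 0.38) = 0.38
α \/ (((α \/ α) /\ α) /\ α) = max(0.38, 0.38) = 0.38
~(α \/ (((α \/ α) /\ α) /\ α)) = 1 − 0.38 = 0.62
α & α = max(0, 0.38 + 0.38 − 1) = max(0, -0.24) = 0.00
~(α & α) = 1 − 0.00 = 1.00
~(α \/ (((α \/ α) /\ α) /\ α)) -> ~(α & α) = min(1, 1 − 0.62 + 1.00) = min(1, 1.38) = 1.00

1.00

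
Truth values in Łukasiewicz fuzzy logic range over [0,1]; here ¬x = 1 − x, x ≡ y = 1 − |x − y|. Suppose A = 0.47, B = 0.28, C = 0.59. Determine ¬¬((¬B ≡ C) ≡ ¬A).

¬B = 1 − 0.28 = 0.72
¬B ≡ C = 1 − |0.72 − 0.59| = 1 − 0.13 = 0.87
¬A = 1 − 0.47 = 0.53
(¬B ≡ C) ≡ ¬A = 1 − |0.87 − 0.53| = 1 − 0.34 = 0.66
¬((¬B ≡ C) ≡ ¬A) = 1 − 0.66 = 0.34
¬¬((¬B ≡ C) ≡ ¬A) = 1 − 0.34 = 0.66

0.66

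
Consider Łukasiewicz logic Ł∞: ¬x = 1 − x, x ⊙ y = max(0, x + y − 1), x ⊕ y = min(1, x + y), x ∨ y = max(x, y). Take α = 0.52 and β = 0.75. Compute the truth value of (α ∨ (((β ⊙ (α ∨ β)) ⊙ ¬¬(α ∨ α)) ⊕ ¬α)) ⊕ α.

α ∨ β = max(0.52, 0.75) = 0.75
β ⊙ (α ∨ β) = max(0, 0.75 + 0.75 − 1) = max(0, 0.50) = 0.50
α ∨ α = max(0.52, 0.52) = 0.52
¬(α ∨ α) = 1 − 0.52 = 0.48
¬¬(α ∨ α) = 1 − 0.48 = 0.52
(β ⊙ (α ∨ β)) ⊙ ¬¬(α ∨ α) = max(0, 0.50 + 0.52 − 1) = max(0, 0.02) = 0.02
¬α = 1 − 0.52 = 0.48
((β ⊙ (α ∨ β)) ⊙ ¬¬(α ∨ α)) ⊕ ¬α = min(1, 0.02 + 0.48) = min(1, 0.50) = 0.50
α ∨ (((β ⊙ (α ∨ β)) ⊙ ¬¬(α ∨ α)) ⊕ ¬α) = max(0.52, 0.50) = 0.52
(α ∨ (((β ⊙ (α ∨ β)) ⊙ ¬¬(α ∨ α)) ⊕ ¬α)) ⊕ α = min(1, 0.52 + 0.52) = min(1, 1.04) = 1.00

1.00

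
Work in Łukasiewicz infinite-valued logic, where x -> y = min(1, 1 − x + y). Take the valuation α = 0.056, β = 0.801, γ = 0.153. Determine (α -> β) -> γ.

0.153

α -> β = min(1, 1 − 0.056 + 0.801) = min(1, 1.745) = 1.000
(α -> β) -> γ = min(1, 1 − 1.000 + 0.153) = min(1, 0.153) = 0.153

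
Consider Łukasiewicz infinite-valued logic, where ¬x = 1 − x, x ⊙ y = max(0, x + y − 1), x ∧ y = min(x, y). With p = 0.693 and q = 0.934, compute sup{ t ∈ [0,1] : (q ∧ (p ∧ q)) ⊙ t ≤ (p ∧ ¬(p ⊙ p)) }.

0.921

p ∧ q = min(0.693, 0.934) = 0.693
q ∧ (p ∧ q) = min(0.934, 0.693) = 0.693
So the left factor is q ∧ (p ∧ q) = 0.693.
p ⊙ p = max(0, 0.693 + 0.693 − 1) = max(0, 0.386) = 0.386
¬(p ⊙ p) = 1 − 0.386 = 0.614
p ∧ ¬(p ⊙ p) = min(0.693, 0.614) = 0.614
So the right-hand bound is p ∧ ¬(p ⊙ p) = 0.614.
The residuum of the Łukasiewicz t-norm gives the supremum: min(1, 1 − 0.693 + 0.614).
1 − 0.693 + 0.614 = 0.921, so t = min(1, 0.921) = 0.921.
Check: 0.693 ⊙ 0.921 = max(0, 0.614) = 0.614 ≤ 0.614.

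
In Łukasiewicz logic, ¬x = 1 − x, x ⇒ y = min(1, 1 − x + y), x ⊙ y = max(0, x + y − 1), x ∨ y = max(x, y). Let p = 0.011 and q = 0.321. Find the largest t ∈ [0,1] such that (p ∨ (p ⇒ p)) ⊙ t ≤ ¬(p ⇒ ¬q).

p ⇒ p = min(1, 1 − 0.011 + 0.011) = min(1, 1.000) = 1.000
p ∨ (p ⇒ p) = max(0.011, 1.000) = 1.000
So the left factor is p ∨ (p ⇒ p) = 1.000.
¬q = 1 − 0.321 = 0.679
p ⇒ ¬q = min(1, 1 − 0.011 + 0.679) = min(1, 1.668) = 1.000
¬(p ⇒ ¬q) = 1 − 1.000 = 0.000
So the right-hand bound is ¬(p ⇒ ¬q) = 0.000.
The residuum of the Łukasiewicz t-norm gives the supremum: min(1, 1 − 1.000 + 0.000).
1 − 1.000 + 0.000 = 0.000, so t = min(1, 0.000) = 0.000.
Check: 1.000 ⊙ 0.000 = max(0, 0.000) = 0.000 ≤ 0.000.

0.000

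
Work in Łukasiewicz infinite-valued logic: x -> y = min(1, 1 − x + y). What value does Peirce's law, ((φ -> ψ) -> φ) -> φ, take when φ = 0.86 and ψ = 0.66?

φ -> ψ = min(1, 1 − 0.86 + 0.66) = min(1, 0.80) = 0.80
(φ -> ψ) -> φ = min(1, 1 − 0.80 + 0.86) = min(1, 1.06) = 1.00
((φ -> ψ) -> φ) -> φ = min(1, 1 − 1.00 + 0.86) = min(1, 0.86) = 0.86
(The value 0.86 < 1 shows this instance is not satisfied; not a Ł∞-tautology in general.)

0.86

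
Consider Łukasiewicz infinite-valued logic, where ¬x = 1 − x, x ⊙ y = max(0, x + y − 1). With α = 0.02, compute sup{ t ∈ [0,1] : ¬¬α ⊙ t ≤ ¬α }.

1.00

¬α = 1 − 0.02 = 0.98
¬¬α = 1 − 0.98 = 0.02
So the left factor is ¬¬α = 0.02.
So the right-hand bound is ¬α = 0.98.
The residuum of the Łukasiewicz t-norm gives the supremum: min(1, 1 − 0.02 + 0.98).
1 − 0.02 + 0.98 = 1.96, so t = min(1, 1.96) = 1.00.
Check: 0.02 ⊙ 1.00 = max(0, 0.02) = 0.02 ≤ 0.98.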